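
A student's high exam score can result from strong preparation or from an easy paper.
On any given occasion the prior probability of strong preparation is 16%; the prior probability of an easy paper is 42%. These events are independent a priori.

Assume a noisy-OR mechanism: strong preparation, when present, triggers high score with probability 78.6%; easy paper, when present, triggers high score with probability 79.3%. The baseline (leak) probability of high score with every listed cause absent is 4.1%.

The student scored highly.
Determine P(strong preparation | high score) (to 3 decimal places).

Under noisy-OR, P(high score | causes) = 1 − (1−0.041)·∏(1−qᵢ) over the active causes.
Sum P(high score|·) weighted by the priors over the 4 (strong preparation, easy paper) configurations:
  P(high score) = 0.041·0.84·0.58 + 0.801487·0.84·0.42 + 0.794774·0.16·0.58 + 0.957518·0.16·0.42
        = 0.019975 + 0.282765 + 0.073755 + 0.064345 = 0.440840
The terms with strong preparation present sum to 0.138100, so
  P(strong preparation | high score) = 0.138100 / 0.440840 ≈ 0.313

P(strong preparation | high score) ≈ 0.313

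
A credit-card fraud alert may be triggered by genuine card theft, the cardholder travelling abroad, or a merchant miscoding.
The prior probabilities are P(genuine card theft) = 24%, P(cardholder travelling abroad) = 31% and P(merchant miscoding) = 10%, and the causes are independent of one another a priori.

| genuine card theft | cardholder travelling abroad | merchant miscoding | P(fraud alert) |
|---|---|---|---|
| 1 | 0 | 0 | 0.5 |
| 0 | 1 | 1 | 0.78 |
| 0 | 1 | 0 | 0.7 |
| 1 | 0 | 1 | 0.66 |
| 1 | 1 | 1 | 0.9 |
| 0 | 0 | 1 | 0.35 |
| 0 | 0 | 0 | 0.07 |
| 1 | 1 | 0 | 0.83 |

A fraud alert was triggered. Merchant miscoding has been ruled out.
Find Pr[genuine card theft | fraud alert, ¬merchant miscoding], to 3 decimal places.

Weight on genuine card theft=true, given the evidence: 0.082800 + 0.061752 = 0.144552
The normalizing constant is 0.07·0.76·0.69 + 0.7·0.76·0.31 + 0.5·0.24·0.69 + 0.83·0.24·0.31 = 0.346180
P(genuine card theft | fraud alert, ¬merchant miscoding) = 0.144552/0.346180 ≈ 0.418

Pr[genuine card theft | fraud alert, ¬merchant miscoding] ≈ 0.418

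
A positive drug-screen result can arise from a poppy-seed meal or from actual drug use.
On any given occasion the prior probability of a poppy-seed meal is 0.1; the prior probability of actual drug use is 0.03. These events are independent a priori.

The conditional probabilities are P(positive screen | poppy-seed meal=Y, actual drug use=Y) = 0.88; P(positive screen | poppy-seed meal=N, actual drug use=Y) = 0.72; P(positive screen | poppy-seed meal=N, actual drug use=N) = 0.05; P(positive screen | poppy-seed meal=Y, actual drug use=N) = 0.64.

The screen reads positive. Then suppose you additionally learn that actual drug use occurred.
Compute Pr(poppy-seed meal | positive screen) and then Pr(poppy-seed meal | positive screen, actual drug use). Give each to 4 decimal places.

Pr(poppy-seed meal | positive screen) ≈ 0.5064; Pr(poppy-seed meal | positive screen, actual drug use) ≈ 0.1196

P(positive screen) = 0.05*0.9*0.97 + 0.72*0.9*0.03 + 0.64*0.1*0.97 + 0.88*0.1*0.03 = 0.043650 + 0.019440 + 0.062080 + 0.002640 = 0.127810
Restricting to configurations with poppy-seed meal present: 0.062080 + 0.002640 = 0.064720.
Hence the posterior is 0.064720/0.127810 ≈ 0.5064.

With the extra evidence:
Enumerate both values of poppy-seed meal and weight by the priors:
  P(positive screen | actual drug use) = 0.72*0.9 + 0.88*0.1
        = 0.648000 + 0.088000 = 0.736000
The terms with poppy-seed meal present sum to 0.088000, so
  P(poppy-seed meal | positive screen, actual drug use) = 0.088000 / 0.736000 ≈ 0.1196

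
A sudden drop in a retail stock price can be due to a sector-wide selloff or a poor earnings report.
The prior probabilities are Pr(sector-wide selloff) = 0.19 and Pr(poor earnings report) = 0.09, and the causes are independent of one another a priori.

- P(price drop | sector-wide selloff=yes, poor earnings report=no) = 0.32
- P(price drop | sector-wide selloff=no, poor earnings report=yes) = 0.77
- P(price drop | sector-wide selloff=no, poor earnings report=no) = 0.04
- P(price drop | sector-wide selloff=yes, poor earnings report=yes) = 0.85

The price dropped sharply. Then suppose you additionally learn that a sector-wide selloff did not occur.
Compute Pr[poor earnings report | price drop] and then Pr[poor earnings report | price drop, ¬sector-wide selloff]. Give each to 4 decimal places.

Pr[poor earnings report | price drop] ≈ 0.4545; Pr[poor earnings report | price drop, ¬sector-wide selloff] ≈ 0.6556

P(price drop) = 0.04*0.81*0.91 + 0.77*0.81*0.09 + 0.32*0.19*0.91 + 0.85*0.19*0.09 = 0.029484 + 0.056133 + 0.055328 + 0.014535 = 0.155480
The poor earnings report-present share is 0.056133 + 0.014535 = 0.070668.
Hence the posterior is 0.070668/0.155480 ≈ 0.4545.

Now also conditioning on sector-wide selloff≠true:
For the numerator, keep only poor earnings report=true terms: 0.77*0.09 = 0.069300
Denominator P(price drop | ¬sector-wide selloff): 0.04*0.91 + 0.77*0.09 = 0.105700
P(poor earnings report | price drop, ¬sector-wide selloff) = 0.069300/0.105700 ≈ 0.6556
Ruling out sector-wide selloff raises the posterior on poor earnings report — the flip side of explaining away.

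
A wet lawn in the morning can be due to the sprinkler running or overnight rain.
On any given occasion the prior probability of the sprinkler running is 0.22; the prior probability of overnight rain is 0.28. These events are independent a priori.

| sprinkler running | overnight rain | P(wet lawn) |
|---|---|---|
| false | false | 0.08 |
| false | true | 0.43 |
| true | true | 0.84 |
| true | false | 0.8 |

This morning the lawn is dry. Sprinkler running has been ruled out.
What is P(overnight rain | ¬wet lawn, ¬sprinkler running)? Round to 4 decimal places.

P(overnight rain | ¬wet lawn, ¬sprinkler running) ≈ 0.1942

Enumerate both values of overnight rain and weight by the priors:
  P(¬wet lawn | ¬sprinkler running) = 0.92×0.72 + 0.57×0.28
        = 0.662400 + 0.159600 = 0.822000
Keeping only the overnight rain-present terms gives 0.159600, so
  P(overnight rain | ¬wet lawn, ¬sprinkler running) = 0.159600 / 0.822000 ≈ 0.1942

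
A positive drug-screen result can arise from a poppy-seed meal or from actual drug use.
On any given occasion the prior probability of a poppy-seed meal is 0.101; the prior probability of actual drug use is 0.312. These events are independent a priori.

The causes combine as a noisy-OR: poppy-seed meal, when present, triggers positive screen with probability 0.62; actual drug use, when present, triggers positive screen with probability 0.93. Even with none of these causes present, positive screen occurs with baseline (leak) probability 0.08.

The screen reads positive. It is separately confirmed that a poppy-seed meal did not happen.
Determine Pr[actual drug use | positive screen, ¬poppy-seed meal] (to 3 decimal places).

Under noisy-OR, P(positive screen | causes) = 1 − (1−0.08)·∏(1−qᵢ) over the active causes.
P(positive screen | ¬poppy-seed meal) = 0.08×0.688 + 0.9356×0.312 = 0.055040 + 0.291907 = 0.346947
The actual drug use-present share is 0.9356×0.312 = 0.291907.
So P(actual drug use | positive screen, ¬poppy-seed meal) = 0.291907/0.346947 ≈ 0.841.

Pr[actual drug use | positive screen, ¬poppy-seed meal] ≈ 0.841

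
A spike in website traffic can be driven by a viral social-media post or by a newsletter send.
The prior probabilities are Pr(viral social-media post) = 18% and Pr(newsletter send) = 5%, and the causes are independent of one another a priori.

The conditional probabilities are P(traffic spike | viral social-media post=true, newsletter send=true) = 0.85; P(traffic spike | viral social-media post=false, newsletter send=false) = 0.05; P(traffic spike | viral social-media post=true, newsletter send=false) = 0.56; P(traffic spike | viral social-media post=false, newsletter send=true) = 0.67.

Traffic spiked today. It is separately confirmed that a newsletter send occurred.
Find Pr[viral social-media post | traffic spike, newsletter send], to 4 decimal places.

Pr[viral social-media post | traffic spike, newsletter send] ≈ 0.2178

For the numerator, keep only viral social-media post=true terms: 0.85×0.18 = 0.153000
The normalizing constant is 0.67×0.82 + 0.85×0.18 = 0.702400
P(viral social-media post | traffic spike, newsletter send) = 0.153000/0.702400 ≈ 0.2178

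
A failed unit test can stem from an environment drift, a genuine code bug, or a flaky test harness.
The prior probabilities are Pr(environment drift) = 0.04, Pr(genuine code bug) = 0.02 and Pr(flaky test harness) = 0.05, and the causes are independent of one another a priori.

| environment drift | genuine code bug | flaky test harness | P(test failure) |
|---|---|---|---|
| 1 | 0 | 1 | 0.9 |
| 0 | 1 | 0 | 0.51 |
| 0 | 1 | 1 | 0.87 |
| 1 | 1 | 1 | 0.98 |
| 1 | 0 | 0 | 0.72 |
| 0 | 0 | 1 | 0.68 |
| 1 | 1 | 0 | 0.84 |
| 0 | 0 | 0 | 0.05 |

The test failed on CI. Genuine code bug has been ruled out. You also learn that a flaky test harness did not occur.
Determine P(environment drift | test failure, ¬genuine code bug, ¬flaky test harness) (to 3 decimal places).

P(environment drift | test failure, ¬genuine code bug, ¬flaky test harness) ≈ 0.375

P(test failure | ¬genuine code bug, ¬flaky test harness) = 0.05×0.96 + 0.72×0.04 = 0.048000 + 0.028800 = 0.076800
Restricting to configurations with environment drift present: 0.72×0.04 = 0.028800.
Hence the posterior is 0.028800/0.076800 ≈ 0.375.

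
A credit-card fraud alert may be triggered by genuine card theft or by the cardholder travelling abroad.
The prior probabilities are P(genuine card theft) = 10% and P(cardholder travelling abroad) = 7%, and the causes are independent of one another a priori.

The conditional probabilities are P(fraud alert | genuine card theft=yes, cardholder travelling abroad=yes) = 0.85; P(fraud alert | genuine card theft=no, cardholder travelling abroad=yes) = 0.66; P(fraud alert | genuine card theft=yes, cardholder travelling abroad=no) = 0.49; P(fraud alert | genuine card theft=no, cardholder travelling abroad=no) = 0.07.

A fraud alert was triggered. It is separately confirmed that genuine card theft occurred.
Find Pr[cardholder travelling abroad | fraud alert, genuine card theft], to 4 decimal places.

Pr[cardholder travelling abroad | fraud alert, genuine card theft] ≈ 0.1155

For the numerator, keep only cardholder travelling abroad=true terms: 0.85·0.07 = 0.059500
Denominator P(fraud alert | genuine card theft): 0.49·0.93 + 0.85·0.07 = 0.515200
Posterior = 0.059500 / 0.515200 ≈ 0.1155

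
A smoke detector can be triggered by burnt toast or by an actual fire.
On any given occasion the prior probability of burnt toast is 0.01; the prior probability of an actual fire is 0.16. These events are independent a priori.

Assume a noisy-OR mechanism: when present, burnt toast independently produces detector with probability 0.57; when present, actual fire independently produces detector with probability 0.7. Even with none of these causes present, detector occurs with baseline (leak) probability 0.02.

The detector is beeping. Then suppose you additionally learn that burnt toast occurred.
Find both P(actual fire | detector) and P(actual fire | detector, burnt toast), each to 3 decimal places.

P(actual fire | detector) ≈ 0.840; P(actual fire | detector, burnt toast) ≈ 0.223

Under noisy-OR, P(detector | causes) = 1 − (1−0.02)·∏(1−qᵢ) over the active causes.
P(detector) = 0.02×0.99×0.84 + 0.706×0.99×0.16 + 0.5786×0.01×0.84 + 0.87358×0.01×0.16 = 0.016632 + 0.111830 + 0.004860 + 0.001398 = 0.134720
Of this, 0.113228 comes from 0.111830 + 0.001398 (the actual fire=true cases).
P(actual fire | detector) = 0.113228 / 0.134720 ≈ 0.840

Now condition on the additional information:
P(detector | burnt toast) = 0.5786×0.84 + 0.87358×0.16 = 0.486024 + 0.139773 = 0.625797
Restricting to configurations with actual fire present: 0.87358×0.16 = 0.139773.
P(actual fire | detector, burnt toast) = 0.139773 / 0.625797 ≈ 0.223
Conditioning on burnt toast lowers the posterior on actual fire: the classic explaining-away effect in a common-effect structure.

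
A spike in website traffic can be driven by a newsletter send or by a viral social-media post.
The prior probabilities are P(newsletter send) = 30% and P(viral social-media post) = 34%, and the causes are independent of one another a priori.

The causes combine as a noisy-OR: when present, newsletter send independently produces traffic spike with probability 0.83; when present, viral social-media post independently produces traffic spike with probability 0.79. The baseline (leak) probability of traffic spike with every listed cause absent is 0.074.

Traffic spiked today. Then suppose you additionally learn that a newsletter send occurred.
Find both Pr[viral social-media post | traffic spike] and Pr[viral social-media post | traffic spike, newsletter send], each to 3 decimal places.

Under noisy-OR, P(traffic spike | causes) = 1 − (1−0.074)·∏(1−qᵢ) over the active causes.
Weight on viral social-media post=true, given the evidence: 0.191719 + 0.098628 = 0.290347
Normalizer over all consistent configurations: 0.074·0.7·0.66 + 0.80554·0.7·0.34 + 0.84258·0.3·0.66 + 0.966942·0.3·0.34 = 0.491366
P(viral social-media post | traffic spike) = 0.290347/0.491366 ≈ 0.591

Now also conditioning on newsletter send=true:
For the numerator, keep only viral social-media post=true terms: 0.966942×0.34 = 0.328760
The normalizing constant is 0.84258×0.66 + 0.966942×0.34 = 0.884863
Posterior = 0.328760 / 0.884863 ≈ 0.372

Pr[viral social-media post | traffic spike] ≈ 0.591; Pr[viral social-media post | traffic spike, newsletter send] ≈ 0.372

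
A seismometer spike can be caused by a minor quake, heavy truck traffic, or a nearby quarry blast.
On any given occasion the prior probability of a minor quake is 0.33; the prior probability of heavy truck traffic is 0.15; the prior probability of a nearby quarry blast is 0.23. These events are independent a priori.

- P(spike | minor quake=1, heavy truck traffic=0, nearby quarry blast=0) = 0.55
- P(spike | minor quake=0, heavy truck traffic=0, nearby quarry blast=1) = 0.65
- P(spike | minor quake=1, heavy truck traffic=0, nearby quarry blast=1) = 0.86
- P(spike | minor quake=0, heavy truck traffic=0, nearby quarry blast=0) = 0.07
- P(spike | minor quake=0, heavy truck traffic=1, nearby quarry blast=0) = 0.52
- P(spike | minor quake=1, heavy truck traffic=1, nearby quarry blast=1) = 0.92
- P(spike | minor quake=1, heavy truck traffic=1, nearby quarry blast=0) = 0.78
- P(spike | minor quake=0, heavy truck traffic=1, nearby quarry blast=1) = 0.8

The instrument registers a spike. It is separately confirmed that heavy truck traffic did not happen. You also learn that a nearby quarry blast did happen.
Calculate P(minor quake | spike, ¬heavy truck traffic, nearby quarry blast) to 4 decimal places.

P(spike | ¬heavy truck traffic, nearby quarry blast) = 0.65*0.67 + 0.86*0.33 = 0.435500 + 0.283800 = 0.719300
The minor quake-present share is 0.86*0.33 = 0.283800.
P(minor quake | spike, ¬heavy truck traffic, nearby quarry blast) = 0.283800 / 0.719300 ≈ 0.3946

P(minor quake | spike, ¬heavy truck traffic, nearby quarry blast) ≈ 0.3946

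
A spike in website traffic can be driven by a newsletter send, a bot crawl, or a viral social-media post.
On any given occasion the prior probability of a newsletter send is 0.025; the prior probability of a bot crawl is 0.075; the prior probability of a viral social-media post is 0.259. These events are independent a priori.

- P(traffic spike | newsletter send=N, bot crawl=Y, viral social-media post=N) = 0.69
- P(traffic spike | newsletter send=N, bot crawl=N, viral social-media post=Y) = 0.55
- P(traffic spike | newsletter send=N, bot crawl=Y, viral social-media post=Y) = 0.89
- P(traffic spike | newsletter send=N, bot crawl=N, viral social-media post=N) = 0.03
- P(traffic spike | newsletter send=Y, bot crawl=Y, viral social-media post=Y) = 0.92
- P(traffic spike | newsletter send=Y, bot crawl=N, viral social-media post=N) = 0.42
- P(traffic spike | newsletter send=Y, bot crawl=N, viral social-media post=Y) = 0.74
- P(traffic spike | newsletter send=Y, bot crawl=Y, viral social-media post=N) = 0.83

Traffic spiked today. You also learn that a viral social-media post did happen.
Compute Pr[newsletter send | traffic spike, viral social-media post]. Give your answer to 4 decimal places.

Pr[newsletter send | traffic spike, viral social-media post] ≈ 0.0325

Enumerate the 4 (newsletter send, bot crawl) configurations and weight by the priors:
  P(traffic spike | viral social-media post) = 0.55×0.975×0.925 + 0.89×0.975×0.075 + 0.74×0.025×0.925 + 0.92×0.025×0.075
        = 0.496031 + 0.065081 + 0.017112 + 0.001725 = 0.579949
Configurations with newsletter send contribute 0.018837, so
  P(newsletter send | traffic spike, viral social-media post) = 0.018837 / 0.579949 ≈ 0.0325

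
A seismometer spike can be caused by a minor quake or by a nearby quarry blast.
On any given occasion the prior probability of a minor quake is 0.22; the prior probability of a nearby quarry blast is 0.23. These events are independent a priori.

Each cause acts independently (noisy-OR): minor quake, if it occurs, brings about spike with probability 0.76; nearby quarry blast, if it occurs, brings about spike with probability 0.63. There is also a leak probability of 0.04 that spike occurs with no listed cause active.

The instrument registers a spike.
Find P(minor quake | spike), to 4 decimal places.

P(minor quake | spike) ≈ 0.5584

Under noisy-OR, P(spike | causes) = 1 − (1−0.04)·∏(1−qᵢ) over the active causes.
Weight on minor quake=true, given the evidence: 0.130370 + 0.046286 = 0.176656
Denominator P(spike): 0.04*0.78*0.77 + 0.6448*0.78*0.23 + 0.7696*0.22*0.77 + 0.914752*0.22*0.23 = 0.316357
P(minor quake | spike) = 0.176656/0.316357 ≈ 0.5584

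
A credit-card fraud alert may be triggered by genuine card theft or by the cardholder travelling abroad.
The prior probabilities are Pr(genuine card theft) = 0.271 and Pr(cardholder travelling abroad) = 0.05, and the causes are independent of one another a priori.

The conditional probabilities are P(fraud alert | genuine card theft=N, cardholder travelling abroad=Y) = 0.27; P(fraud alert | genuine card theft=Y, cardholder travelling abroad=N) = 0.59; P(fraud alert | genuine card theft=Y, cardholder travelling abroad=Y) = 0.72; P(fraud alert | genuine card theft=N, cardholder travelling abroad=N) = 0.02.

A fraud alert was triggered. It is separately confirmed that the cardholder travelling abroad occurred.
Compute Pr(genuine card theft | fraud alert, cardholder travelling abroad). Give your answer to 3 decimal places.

Sum P(fraud alert|·) weighted by the priors over both values of genuine card theft:
  P(fraud alert | cardholder travelling abroad) = 0.27·0.729 + 0.72·0.271
        = 0.196830 + 0.195120 = 0.391950
Keeping only the genuine card theft-present terms gives 0.195120, so
  P(genuine card theft | fraud alert, cardholder travelling abroad) = 0.195120 / 0.391950 ≈ 0.498

Pr(genuine card theft | fraud alert, cardholder travelling abroad) ≈ 0.498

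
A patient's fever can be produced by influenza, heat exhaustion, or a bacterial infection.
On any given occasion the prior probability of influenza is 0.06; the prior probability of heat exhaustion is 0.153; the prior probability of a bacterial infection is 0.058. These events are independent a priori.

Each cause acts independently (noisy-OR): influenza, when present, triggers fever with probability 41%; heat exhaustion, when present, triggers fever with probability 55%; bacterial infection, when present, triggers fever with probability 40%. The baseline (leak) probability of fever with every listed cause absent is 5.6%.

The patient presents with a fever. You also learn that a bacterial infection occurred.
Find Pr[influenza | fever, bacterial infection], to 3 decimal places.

Under noisy-OR, P(fever | causes) = 1 − (1−0.056)·∏(1−qᵢ) over the active causes.
Weight on influenza=true, given the evidence: 0.033837 + 0.007800 = 0.041637
Normalizer over all consistent configurations: 0.4336*0.94*0.847 + 0.74512*0.94*0.153 + 0.665824*0.06*0.847 + 0.849621*0.06*0.153 = 0.494024
P(influenza | fever, bacterial infection) = 0.041637/0.494024 ≈ 0.084

Pr[influenza | fever, bacterial infection] ≈ 0.084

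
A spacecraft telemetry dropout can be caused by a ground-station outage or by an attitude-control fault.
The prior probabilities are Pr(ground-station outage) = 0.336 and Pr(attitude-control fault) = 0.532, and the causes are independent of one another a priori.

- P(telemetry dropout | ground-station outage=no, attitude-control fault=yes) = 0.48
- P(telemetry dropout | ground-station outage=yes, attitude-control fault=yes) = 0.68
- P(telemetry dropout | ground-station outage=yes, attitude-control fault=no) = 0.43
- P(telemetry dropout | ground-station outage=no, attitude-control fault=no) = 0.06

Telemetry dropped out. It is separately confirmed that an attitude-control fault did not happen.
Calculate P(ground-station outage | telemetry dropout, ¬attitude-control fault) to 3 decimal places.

P(ground-station outage | telemetry dropout, ¬attitude-control fault) ≈ 0.784

For the numerator, keep only ground-station outage=true terms: 0.43*0.336 = 0.144480
The normalizing constant is 0.06*0.664 + 0.43*0.336 = 0.184320
Posterior = 0.144480 / 0.184320 ≈ 0.784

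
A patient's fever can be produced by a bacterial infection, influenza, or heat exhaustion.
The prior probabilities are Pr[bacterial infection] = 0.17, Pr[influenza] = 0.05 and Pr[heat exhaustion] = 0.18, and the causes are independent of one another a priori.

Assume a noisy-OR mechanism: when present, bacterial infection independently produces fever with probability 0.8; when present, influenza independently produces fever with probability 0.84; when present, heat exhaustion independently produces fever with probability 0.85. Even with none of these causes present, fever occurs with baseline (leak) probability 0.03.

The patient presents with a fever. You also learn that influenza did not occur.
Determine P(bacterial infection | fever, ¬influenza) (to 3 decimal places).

Under noisy-OR, P(fever | causes) = 1 − (1−0.03)·∏(1−qᵢ) over the active causes.
By total probability over the 4 (bacterial infection, heat exhaustion) configurations:
  P(fever | ¬influenza) = 0.03×0.83×0.82 + 0.8545×0.83×0.18 + 0.806×0.17×0.82 + 0.9709×0.17×0.18
        = 0.020418 + 0.127662 + 0.112356 + 0.029710 = 0.290146
Keeping only the bacterial infection-present terms gives 0.142066, so
  P(bacterial infection | fever, ¬influenza) = 0.142066 / 0.290146 ≈ 0.490

P(bacterial infection | fever, ¬influenza) ≈ 0.490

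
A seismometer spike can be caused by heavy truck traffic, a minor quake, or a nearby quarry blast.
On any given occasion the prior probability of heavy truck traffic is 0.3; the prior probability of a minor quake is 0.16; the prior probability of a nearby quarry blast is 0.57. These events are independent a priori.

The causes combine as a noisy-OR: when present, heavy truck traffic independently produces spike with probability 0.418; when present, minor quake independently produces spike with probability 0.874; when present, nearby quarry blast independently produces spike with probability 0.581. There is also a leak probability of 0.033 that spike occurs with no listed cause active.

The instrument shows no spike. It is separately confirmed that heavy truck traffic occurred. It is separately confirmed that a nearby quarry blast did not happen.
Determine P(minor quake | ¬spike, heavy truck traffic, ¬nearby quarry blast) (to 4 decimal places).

Under noisy-OR, P(spike | causes) = 1 − (1−0.033)·∏(1−qᵢ) over the active causes.
Enumerate both values of minor quake and weight by the priors:
  P(¬spike | heavy truck traffic, ¬nearby quarry blast) = 0.562794*0.84 + 0.070912*0.16
        = 0.472747 + 0.011346 = 0.484093
The terms with minor quake present sum to 0.011346, so
  P(minor quake | ¬spike, heavy truck traffic, ¬nearby quarry blast) = 0.011346 / 0.484093 ≈ 0.0234

P(minor quake | ¬spike, heavy truck traffic, ¬nearby quarry blast) ≈ 0.0234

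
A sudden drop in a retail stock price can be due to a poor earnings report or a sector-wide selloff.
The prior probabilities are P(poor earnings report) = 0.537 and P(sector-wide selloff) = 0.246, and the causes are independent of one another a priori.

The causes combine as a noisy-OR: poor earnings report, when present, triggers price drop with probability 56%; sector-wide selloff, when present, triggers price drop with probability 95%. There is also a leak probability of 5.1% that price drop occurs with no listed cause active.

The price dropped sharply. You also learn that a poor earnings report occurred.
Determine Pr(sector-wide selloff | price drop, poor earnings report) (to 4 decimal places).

Under noisy-OR, P(price drop | causes) = 1 − (1−0.051)·∏(1−qᵢ) over the active causes.
Sum P(price drop|·) weighted by the priors over both values of sector-wide selloff:
  P(price drop | poor earnings report) = 0.58244*0.754 + 0.979122*0.246
        = 0.439160 + 0.240864 = 0.680024
Keeping only the sector-wide selloff-present terms gives 0.240864, so
  P(sector-wide selloff | price drop, poor earnings report) = 0.240864 / 0.680024 ≈ 0.3542

Pr(sector-wide selloff | price drop, poor earnings report) ≈ 0.3542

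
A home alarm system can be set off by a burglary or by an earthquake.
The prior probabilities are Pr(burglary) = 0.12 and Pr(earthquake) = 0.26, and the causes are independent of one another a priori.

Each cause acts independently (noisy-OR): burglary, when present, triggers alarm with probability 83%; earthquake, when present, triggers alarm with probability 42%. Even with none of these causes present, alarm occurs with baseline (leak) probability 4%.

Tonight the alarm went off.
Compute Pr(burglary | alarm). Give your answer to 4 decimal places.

Pr(burglary | alarm) ≈ 0.4459

Under noisy-OR, P(alarm | causes) = 1 − (1−0.04)·∏(1−qᵢ) over the active causes.
For the numerator, keep only burglary=true terms: 0.074308 + 0.028247 = 0.102555
The normalizing constant is 0.04*0.88*0.74 + 0.4432*0.88*0.26 + 0.8368*0.12*0.74 + 0.905344*0.12*0.26 = 0.230007
P(burglary | alarm) = 0.102555/0.230007 ≈ 0.4459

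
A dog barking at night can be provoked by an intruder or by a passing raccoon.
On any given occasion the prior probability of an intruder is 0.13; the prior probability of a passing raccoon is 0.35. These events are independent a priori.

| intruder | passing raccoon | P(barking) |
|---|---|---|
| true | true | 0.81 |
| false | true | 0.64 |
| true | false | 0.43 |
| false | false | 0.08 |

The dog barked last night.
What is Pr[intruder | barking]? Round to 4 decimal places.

For the numerator, keep only intruder=true terms: 0.036335 + 0.036855 = 0.073190
Normalizer over all consistent configurations: 0.08·0.87·0.65 + 0.64·0.87·0.35 + 0.43·0.13·0.65 + 0.81·0.13·0.35 = 0.313310
Posterior = 0.073190 / 0.313310 ≈ 0.2336

Pr[intruder | barking] ≈ 0.2336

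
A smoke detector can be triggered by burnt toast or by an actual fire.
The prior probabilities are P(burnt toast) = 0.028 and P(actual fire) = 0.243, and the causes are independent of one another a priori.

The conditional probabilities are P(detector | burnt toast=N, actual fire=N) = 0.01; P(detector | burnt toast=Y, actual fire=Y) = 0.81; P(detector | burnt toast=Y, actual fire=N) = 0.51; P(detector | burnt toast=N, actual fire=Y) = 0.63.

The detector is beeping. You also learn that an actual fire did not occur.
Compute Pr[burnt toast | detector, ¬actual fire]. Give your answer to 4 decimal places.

By total probability over both values of burnt toast:
  P(detector | ¬actual fire) = 0.01·0.972 + 0.51·0.028
        = 0.009720 + 0.014280 = 0.024000
Keeping only the burnt toast-present terms gives 0.014280, so
  P(burnt toast | detector, ¬actual fire) = 0.014280 / 0.024000 ≈ 0.5950

Pr[burnt toast | detector, ¬actual fire] ≈ 0.5950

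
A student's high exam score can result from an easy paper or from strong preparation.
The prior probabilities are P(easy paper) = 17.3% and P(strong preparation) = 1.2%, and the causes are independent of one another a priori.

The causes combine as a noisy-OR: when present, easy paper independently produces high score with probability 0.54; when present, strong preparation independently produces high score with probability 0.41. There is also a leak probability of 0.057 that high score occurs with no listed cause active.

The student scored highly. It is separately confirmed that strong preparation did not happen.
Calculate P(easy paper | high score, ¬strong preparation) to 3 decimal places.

P(easy paper | high score, ¬strong preparation) ≈ 0.675

Under noisy-OR, P(high score | causes) = 1 − (1−0.057)·∏(1−qᵢ) over the active causes.
P(high score | ¬strong preparation) = 0.057*0.827 + 0.56622*0.173 = 0.047139 + 0.097956 = 0.145095
Of this, 0.097956 comes from 0.56622*0.173 (the easy paper=true cases).
So P(easy paper | high score, ¬strong preparation) = 0.097956/0.145095 ≈ 0.675.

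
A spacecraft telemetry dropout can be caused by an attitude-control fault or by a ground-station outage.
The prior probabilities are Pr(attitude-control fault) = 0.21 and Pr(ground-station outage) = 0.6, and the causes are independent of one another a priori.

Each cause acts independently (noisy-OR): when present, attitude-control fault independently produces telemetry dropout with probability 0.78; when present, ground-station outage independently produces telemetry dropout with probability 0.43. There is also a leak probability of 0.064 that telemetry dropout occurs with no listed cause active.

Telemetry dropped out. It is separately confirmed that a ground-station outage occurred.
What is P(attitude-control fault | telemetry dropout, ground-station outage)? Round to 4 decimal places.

P(attitude-control fault | telemetry dropout, ground-station outage) ≈ 0.3346

Under noisy-OR, P(telemetry dropout | causes) = 1 − (1−0.064)·∏(1−qᵢ) over the active causes.
Numerator (weight on configurations with attitude-control fault): 0.882626*0.21 = 0.185351
Denominator P(telemetry dropout | ground-station outage): 0.46648*0.79 + 0.882626*0.21 = 0.553870
Posterior = 0.185351 / 0.553870 ≈ 0.3346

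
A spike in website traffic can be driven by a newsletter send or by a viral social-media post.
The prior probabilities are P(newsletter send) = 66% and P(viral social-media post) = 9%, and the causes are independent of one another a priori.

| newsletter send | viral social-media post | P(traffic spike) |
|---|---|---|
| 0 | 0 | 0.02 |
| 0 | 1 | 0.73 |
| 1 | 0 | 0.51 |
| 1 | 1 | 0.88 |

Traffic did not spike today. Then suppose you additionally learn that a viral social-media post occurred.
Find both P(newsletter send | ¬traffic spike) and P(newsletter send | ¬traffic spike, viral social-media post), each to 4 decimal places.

P(newsletter send | ¬traffic spike) ≈ 0.4918; P(newsletter send | ¬traffic spike, viral social-media post) ≈ 0.4632

By total probability over the 4 (newsletter send, viral social-media post) configurations:
  P(¬traffic spike) = 0.98·0.34·0.91 + 0.27·0.34·0.09 + 0.49·0.66·0.91 + 0.12·0.66·0.09
        = 0.303212 + 0.008262 + 0.294294 + 0.007128 = 0.612896
Configurations with newsletter send contribute 0.301422, so
  P(newsletter send | ¬traffic spike) = 0.301422 / 0.612896 ≈ 0.4918

With the extra evidence:
P(¬traffic spike | viral social-media post) = 0.27×0.34 + 0.12×0.66 = 0.091800 + 0.079200 = 0.171000
Restricting to configurations with newsletter send present: 0.12×0.66 = 0.079200.
So P(newsletter send | ¬traffic spike, viral social-media post) = 0.079200/0.171000 ≈ 0.4632.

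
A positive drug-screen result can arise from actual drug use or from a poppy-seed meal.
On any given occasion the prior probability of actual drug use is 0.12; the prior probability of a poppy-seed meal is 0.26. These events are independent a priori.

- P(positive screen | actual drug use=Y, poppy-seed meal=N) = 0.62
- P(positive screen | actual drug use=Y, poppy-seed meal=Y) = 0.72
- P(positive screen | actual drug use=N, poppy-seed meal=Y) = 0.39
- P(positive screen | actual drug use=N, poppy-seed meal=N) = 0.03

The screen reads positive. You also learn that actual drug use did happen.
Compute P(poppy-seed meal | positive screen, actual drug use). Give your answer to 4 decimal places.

P(positive screen | actual drug use) = 0.62·0.74 + 0.72·0.26 = 0.458800 + 0.187200 = 0.646000
Restricting to configurations with poppy-seed meal present: 0.72·0.26 = 0.187200.
Hence the posterior is 0.187200/0.646000 ≈ 0.2898.

P(poppy-seed meal | positive screen, actual drug use) ≈ 0.2898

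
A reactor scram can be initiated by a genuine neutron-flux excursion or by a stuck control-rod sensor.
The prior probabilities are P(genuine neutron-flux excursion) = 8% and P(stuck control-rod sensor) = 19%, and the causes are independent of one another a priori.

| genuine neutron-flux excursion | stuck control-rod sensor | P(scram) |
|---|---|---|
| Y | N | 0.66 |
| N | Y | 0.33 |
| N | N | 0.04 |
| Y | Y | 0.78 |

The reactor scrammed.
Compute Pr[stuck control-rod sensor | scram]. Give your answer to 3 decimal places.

By total probability over the 4 (genuine neutron-flux excursion, stuck control-rod sensor) configurations:
  P(scram) = 0.04×0.92×0.81 + 0.33×0.92×0.19 + 0.66×0.08×0.81 + 0.78×0.08×0.19
        = 0.029808 + 0.057684 + 0.042768 + 0.011856 = 0.142116
Keeping only the stuck control-rod sensor-present terms gives 0.069540, so
  P(stuck control-rod sensor | scram) = 0.069540 / 0.142116 ≈ 0.489

Pr[stuck control-rod sensor | scram] ≈ 0.489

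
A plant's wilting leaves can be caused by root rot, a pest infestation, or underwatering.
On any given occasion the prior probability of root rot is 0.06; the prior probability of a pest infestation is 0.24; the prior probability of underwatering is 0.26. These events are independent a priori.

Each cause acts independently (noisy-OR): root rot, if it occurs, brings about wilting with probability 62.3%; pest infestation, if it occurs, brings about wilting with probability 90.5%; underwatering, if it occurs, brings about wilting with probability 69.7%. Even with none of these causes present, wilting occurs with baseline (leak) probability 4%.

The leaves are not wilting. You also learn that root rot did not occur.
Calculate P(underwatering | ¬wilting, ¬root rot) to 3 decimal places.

Under noisy-OR, P(wilting | causes) = 1 − (1−0.04)·∏(1−qᵢ) over the active causes.
P(¬wilting | ¬root rot) = 0.96·0.76·0.74 + 0.29088·0.76·0.26 + 0.0912·0.24·0.74 + 0.027634·0.24·0.26 = 0.539904 + 0.057478 + 0.016197 + 0.001724 = 0.615303
The underwatering-present share is 0.057478 + 0.001724 = 0.059202.
P(underwatering | ¬wilting, ¬root rot) = 0.059202 / 0.615303 ≈ 0.096

P(underwatering | ¬wilting, ¬root rot) ≈ 0.096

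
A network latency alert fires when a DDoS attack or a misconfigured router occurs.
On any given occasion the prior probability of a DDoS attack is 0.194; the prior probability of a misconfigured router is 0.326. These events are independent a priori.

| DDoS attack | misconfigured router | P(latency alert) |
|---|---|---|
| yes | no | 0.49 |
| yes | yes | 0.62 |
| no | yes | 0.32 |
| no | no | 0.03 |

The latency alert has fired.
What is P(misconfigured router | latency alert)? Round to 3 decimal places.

Sum P(latency alert|·) weighted by the priors over the 4 (DDoS attack, misconfigured router) configurations:
  P(latency alert) = 0.03·0.806·0.674 + 0.32·0.806·0.326 + 0.49·0.194·0.674 + 0.62·0.194·0.326
        = 0.016297 + 0.084082 + 0.064070 + 0.039211 = 0.203660
The terms with misconfigured router present sum to 0.123293, so
  P(misconfigured router | latency alert) = 0.123293 / 0.203660 ≈ 0.605

P(misconfigured router | latency alert) ≈ 0.605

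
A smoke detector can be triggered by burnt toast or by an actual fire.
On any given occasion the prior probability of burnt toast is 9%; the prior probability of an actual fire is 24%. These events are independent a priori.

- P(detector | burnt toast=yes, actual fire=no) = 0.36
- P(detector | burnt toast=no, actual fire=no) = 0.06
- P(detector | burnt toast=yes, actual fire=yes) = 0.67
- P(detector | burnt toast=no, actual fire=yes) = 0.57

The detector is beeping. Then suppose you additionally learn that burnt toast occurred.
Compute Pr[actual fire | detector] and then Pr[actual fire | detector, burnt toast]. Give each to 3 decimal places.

Weight on actual fire=true, given the evidence: 0.124488 + 0.014472 = 0.138960
Normalizer over all consistent configurations: 0.06×0.91×0.76 + 0.57×0.91×0.24 + 0.36×0.09×0.76 + 0.67×0.09×0.24 = 0.205080
Posterior = 0.138960 / 0.205080 ≈ 0.678

With the extra evidence:
Numerator (weight on configurations with actual fire): 0.67*0.24 = 0.160800
Denominator P(detector | burnt toast): 0.36*0.76 + 0.67*0.24 = 0.434400
Posterior = 0.160800 / 0.434400 ≈ 0.370
The drop from 0.678 to 0.370 is the explaining-away (discounting) effect.

Pr[actual fire | detector] ≈ 0.678; Pr[actual fire | detector, burnt toast] ≈ 0.370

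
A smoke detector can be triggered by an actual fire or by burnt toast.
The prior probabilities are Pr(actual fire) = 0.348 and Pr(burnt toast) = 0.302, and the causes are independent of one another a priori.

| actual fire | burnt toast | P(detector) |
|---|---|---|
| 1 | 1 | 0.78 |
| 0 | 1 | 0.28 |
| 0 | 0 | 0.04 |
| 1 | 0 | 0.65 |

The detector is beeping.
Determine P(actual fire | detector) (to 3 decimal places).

P(actual fire | detector) ≈ 0.766

Weight on actual fire=true, given the evidence: 0.157888 + 0.081975 = 0.239863
Normalizer over all consistent configurations: 0.04*0.652*0.698 + 0.28*0.652*0.302 + 0.65*0.348*0.698 + 0.78*0.348*0.302 = 0.313200
P(actual fire | detector) = 0.239863/0.313200 ≈ 0.766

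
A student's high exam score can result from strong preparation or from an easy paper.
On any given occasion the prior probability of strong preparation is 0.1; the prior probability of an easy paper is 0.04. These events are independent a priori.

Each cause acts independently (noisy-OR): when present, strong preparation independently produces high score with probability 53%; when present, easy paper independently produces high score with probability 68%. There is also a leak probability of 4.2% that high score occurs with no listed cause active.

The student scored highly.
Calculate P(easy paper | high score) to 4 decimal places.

Under noisy-OR, P(high score | causes) = 1 − (1−0.042)·∏(1−qᵢ) over the active causes.
P(high score) = 0.042*0.9*0.96 + 0.69344*0.9*0.04 + 0.54974*0.1*0.96 + 0.855917*0.1*0.04 = 0.036288 + 0.024964 + 0.052775 + 0.003424 = 0.117451
Restricting to configurations with easy paper present: 0.024964 + 0.003424 = 0.028388.
Hence the posterior is 0.028388/0.117451 ≈ 0.2417.

P(easy paper | high score) ≈ 0.2417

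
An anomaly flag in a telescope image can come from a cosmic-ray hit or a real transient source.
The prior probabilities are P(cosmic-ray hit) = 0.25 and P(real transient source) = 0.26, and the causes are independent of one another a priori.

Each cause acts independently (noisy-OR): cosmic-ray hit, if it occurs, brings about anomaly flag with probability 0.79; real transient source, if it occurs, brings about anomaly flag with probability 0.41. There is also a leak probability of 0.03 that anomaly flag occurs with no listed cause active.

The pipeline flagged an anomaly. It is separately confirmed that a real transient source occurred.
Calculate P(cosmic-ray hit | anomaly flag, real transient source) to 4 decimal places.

Under noisy-OR, P(anomaly flag | causes) = 1 − (1−0.03)·∏(1−qᵢ) over the active causes.
Numerator (weight on configurations with cosmic-ray hit): 0.879817×0.25 = 0.219954
Denominator P(anomaly flag | real transient source): 0.4277×0.75 + 0.879817×0.25 = 0.540729
P(cosmic-ray hit | anomaly flag, real transient source) = 0.219954/0.540729 ≈ 0.4068

P(cosmic-ray hit | anomaly flag, real transient source) ≈ 0.4068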